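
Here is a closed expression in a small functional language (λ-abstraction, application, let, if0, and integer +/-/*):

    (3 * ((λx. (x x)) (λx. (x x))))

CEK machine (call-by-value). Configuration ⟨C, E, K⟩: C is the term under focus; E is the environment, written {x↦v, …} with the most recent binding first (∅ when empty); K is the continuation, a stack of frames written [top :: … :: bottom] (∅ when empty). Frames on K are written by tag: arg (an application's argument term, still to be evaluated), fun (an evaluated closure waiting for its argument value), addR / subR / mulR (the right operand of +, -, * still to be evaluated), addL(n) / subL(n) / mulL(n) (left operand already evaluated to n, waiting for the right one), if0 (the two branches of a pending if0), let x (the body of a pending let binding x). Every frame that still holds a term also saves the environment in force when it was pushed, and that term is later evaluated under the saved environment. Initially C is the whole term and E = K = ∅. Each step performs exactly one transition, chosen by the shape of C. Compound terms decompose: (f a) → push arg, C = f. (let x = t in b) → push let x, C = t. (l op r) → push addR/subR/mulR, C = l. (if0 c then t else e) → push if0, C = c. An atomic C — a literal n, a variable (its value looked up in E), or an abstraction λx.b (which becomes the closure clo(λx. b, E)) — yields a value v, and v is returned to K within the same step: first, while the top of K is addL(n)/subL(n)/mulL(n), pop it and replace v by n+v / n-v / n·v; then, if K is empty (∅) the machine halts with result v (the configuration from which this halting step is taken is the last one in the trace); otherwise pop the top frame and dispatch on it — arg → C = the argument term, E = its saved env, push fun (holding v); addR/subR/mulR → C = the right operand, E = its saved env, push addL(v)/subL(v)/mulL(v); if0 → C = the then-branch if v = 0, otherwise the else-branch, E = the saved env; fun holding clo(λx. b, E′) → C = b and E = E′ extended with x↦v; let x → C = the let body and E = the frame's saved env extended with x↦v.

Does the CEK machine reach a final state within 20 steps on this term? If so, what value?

Answer: DIVERGES (no final state within 20 steps)

Execution trace:
step 0: [C=(3 * ((λx. (x x)) (λx. (x x)))) | E=∅ | K=∅]
step 1: [C=3 | E=∅ | K=[mulR]]
step 2: [C=((λx. (x x)) (λx. (x x))) | E=∅ | K=[mulL(3)]]
step 3: [C=(λx. (x x)) | E=∅ | K=[arg :: mulL(3)]]
step 4: [C=(λx. (x x)) | E=∅ | K=[fun :: mulL(3)]]
step 5: [C=(x x) | E={x↦clo(λx. (x x), ∅)} | K=[mulL(3)]]
step 6: [C=x | E={x↦clo(λx. (x x), ∅)} | K=[arg :: mulL(3)]]
step 7: [C=x | E={x↦clo(λx. (x x), ∅)} | K=[fun :: mulL(3)]]
… configuration repeats with period 3 (steps 5–7 recur indefinitely) …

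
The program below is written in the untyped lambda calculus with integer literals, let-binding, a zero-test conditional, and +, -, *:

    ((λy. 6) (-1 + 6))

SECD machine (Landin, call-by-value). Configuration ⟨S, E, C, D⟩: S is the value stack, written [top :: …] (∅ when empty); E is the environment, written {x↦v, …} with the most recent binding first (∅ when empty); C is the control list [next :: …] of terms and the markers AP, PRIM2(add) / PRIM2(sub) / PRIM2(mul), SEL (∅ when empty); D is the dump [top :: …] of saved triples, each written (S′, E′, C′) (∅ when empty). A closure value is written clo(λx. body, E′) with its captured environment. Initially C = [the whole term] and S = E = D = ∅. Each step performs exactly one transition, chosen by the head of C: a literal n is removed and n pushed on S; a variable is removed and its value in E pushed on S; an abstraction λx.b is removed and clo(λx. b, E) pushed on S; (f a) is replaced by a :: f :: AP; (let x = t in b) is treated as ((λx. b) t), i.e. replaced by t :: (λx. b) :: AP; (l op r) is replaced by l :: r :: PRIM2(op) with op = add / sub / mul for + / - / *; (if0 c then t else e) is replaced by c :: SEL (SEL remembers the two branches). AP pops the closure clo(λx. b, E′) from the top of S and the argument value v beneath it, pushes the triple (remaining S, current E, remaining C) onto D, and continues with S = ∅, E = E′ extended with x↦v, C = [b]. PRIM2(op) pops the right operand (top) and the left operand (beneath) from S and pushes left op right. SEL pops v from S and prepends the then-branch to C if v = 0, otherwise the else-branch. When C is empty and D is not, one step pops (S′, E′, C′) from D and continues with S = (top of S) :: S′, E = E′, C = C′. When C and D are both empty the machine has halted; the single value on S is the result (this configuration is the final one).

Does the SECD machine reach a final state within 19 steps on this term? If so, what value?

t=0: [S=∅ | E=∅ | C=[((λy. 6) (-1 + 6))] | D=∅]
t=1: [S=∅ | E=∅ | C=[(-1 + 6) :: (λy. 6) :: AP] | D=∅]
t=2: [S=∅ | E=∅ | C=[-1 :: 6 :: PRIM2(add) :: (λy. 6) :: AP] | D=∅]
t=3: [S=[-1] | E=∅ | C=[6 :: PRIM2(add) :: (λy. 6) :: AP] | D=∅]
t=4: [S=[6 :: -1] | E=∅ | C=[PRIM2(add) :: (λy. 6) :: AP] | D=∅]
t=5: [S=[5] | E=∅ | C=[(λy. 6) :: AP] | D=∅]
t=6: [S=[clo(λy. 6, ∅) :: 5] | E=∅ | C=[AP] | D=∅]
t=7: [S=∅ | E={y↦5} | C=[6] | D=[(∅, ∅, ∅)]]
t=8: [S=[6] | E={y↦5} | C=∅ | D=[(∅, ∅, ∅)]]
t=9: [S=[6] | E=∅ | C=∅ | D=∅]
→ final value 6

Answer: 6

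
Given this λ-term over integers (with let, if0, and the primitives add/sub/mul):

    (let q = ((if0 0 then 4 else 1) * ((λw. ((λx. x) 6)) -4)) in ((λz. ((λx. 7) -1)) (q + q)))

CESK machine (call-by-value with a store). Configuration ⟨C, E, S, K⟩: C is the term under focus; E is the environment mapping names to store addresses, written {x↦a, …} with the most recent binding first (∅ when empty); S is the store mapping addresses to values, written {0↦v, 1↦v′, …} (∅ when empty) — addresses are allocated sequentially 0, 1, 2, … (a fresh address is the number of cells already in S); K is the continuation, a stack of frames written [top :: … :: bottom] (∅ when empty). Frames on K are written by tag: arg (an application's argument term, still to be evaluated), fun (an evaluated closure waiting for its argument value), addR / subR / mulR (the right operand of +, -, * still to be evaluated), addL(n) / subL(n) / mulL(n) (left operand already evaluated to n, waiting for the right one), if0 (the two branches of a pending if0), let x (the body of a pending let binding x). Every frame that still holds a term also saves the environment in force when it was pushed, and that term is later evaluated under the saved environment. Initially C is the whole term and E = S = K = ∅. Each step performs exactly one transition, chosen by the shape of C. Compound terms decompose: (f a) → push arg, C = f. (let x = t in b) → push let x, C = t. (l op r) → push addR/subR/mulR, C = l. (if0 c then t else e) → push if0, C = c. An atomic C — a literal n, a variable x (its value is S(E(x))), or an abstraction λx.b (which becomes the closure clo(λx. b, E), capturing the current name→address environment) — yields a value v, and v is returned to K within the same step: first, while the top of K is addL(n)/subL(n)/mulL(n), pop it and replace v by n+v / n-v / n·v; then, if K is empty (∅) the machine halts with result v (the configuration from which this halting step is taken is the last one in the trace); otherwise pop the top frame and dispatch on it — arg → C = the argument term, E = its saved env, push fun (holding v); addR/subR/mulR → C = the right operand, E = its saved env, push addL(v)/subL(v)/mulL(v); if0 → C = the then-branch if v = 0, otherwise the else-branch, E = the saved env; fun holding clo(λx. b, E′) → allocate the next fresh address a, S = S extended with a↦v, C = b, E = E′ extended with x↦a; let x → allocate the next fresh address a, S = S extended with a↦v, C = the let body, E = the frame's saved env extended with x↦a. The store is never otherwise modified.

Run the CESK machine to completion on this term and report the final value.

Answer: 7

Derivation:
t=0: [C=(let q = ((if0 0 then 4 else 1) * ((λw. ((λx. x) 6)) -4)) in ((λz. ((λx. 7) -1)) (q + q))) | E=∅ | S=∅ | K=∅]
t=1: [C=((if0 0 then 4 else 1) * ((λw. ((λx. x) 6)) -4)) | E=∅ | S=∅ | K=[let q]]
t=2: [C=(if0 0 then 4 else 1) | E=∅ | S=∅ | K=[mulR :: let q]]
t=3: [C=0 | E=∅ | S=∅ | K=[if0 :: mulR :: let q]]
t=4: [C=4 | E=∅ | S=∅ | K=[mulR :: let q]]
t=5: [C=((λw. ((λx. x) 6)) -4) | E=∅ | S=∅ | K=[mulL(4) :: let q]]
t=6: [C=(λw. ((λx. x) 6)) | E=∅ | S=∅ | K=[arg :: mulL(4) :: let q]]
t=7: [C=-4 | E=∅ | S=∅ | K=[fun :: mulL(4) :: let q]]
t=8: [C=((λx. x) 6) | E={w↦0} | S={0↦-4} | K=[mulL(4) :: let q]]
t=9: [C=(λx. x) | E={w↦0} | S={0↦-4} | K=[arg :: mulL(4) :: let q]]
t=10: [C=6 | E={w↦0} | S={0↦-4} | K=[fun :: mulL(4) :: let q]]
t=11: [C=x | E={x↦1, w↦0} | S={0↦-4, 1↦6} | K=[mulL(4) :: let q]]
t=12: [C=((λz. ((λx. 7) -1)) (q + q)) | E={q↦2} | S={0↦-4, 1↦6, 2↦24} | K=∅]
t=13: [C=(λz. ((λx. 7) -1)) | E={q↦2} | S={0↦-4, 1↦6, 2↦24} | K=[arg]]
t=14: [C=(q + q) | E={q↦2} | S={0↦-4, 1↦6, 2↦24} | K=[fun]]
t=15: [C=q | E={q↦2} | S={0↦-4, 1↦6, 2↦24} | K=[addR :: fun]]
t=16: [C=q | E={q↦2} | S={0↦-4, 1↦6, 2↦24} | K=[addL(24) :: fun]]
t=17: [C=((λx. 7) -1) | E={z↦3, q↦2} | S={0↦-4, 1↦6, 2↦24, 3↦48} | K=∅]
t=18: [C=(λx. 7) | E={z↦3, q↦2} | S={0↦-4, 1↦6, 2↦24, 3↦48} | K=[arg]]
t=19: [C=-1 | E={z↦3, q↦2} | S={0↦-4, 1↦6, 2↦24, 3↦48} | K=[fun]]
t=20: [C=7 | E={x↦4, z↦3, q↦2} | S={0↦-4, 1↦6, 2↦24, 3↦48, 4↦-1} | K=∅]
→ final value 7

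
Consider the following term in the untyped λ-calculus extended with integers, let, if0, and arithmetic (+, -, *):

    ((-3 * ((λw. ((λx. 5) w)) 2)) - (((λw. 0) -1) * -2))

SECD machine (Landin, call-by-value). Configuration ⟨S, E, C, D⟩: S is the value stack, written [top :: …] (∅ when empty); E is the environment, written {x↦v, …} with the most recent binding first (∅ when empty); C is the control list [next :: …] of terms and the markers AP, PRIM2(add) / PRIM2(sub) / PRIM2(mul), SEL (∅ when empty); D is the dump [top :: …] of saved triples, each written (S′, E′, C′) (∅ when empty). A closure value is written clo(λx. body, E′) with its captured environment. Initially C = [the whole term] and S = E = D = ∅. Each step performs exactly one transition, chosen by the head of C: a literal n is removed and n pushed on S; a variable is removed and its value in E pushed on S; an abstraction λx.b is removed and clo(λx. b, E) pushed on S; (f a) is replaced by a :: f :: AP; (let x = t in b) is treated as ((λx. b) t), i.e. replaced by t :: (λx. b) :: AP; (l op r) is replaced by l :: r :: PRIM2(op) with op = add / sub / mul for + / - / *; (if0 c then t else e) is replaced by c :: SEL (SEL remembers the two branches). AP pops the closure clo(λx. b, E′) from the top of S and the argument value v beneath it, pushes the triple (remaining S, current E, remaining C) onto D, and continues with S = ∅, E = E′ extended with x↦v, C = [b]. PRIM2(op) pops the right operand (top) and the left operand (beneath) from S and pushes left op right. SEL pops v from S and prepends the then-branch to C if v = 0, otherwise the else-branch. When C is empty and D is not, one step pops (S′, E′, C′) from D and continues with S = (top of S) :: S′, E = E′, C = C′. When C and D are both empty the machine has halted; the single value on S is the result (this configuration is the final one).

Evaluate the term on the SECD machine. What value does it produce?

Answer: -15

Machine steps:
0. [S=∅ | E=∅ | C=[((-3 * ((λw. ((λx. 5) w)) 2)) - (((λw. 0) -1) * -2))] | D=∅]
1. [S=∅ | E=∅ | C=[(-3 * ((λw. ((λx. 5) w)) 2)) :: (((λw. 0) -1) * -2) :: PRIM2(sub)] | D=∅]
2. [S=∅ | E=∅ | C=[-3 :: ((λw. ((λx. 5) w)) 2) :: PRIM2(mul) :: (((λw. 0) -1) * -2) :: PRIM2(sub)] | D=∅]
3. [S=[-3] | E=∅ | C=[((λw. ((λx. 5) w)) 2) :: PRIM2(mul) :: (((λw. 0) -1) * -2) :: PRIM2(sub)] | D=∅]
4. [S=[-3] | E=∅ | C=[2 :: (λw. ((λx. 5) w)) :: AP :: PRIM2(mul) :: (((λw. 0) -1) * -2) :: PRIM2(sub)] | D=∅]
5. [S=[2 :: -3] | E=∅ | C=[(λw. ((λx. 5) w)) :: AP :: PRIM2(mul) :: (((λw. 0) -1) * -2) :: PRIM2(sub)] | D=∅]
6. [S=[clo(λw. ((λx. 5) w), ∅) :: 2 :: -3] | E=∅ | C=[AP :: PRIM2(mul) :: (((λw. 0) -1) * -2) :: PRIM2(sub)] | D=∅]
7. [S=∅ | E={w↦2} | C=[((λx. 5) w)] | D=[([-3], ∅, [PRIM2(mul) :: (((λw. 0) -1) * -2) :: PRIM2(sub)])]]
8. [S=∅ | E={w↦2} | C=[w :: (λx. 5) :: AP] | D=[([-3], ∅, [PRIM2(mul) :: (((λw. 0) -1) * -2) :: PRIM2(sub)])]]
9. [S=[2] | E={w↦2} | C=[(λx. 5) :: AP] | D=[([-3], ∅, [PRIM2(mul) :: (((λw. 0) -1) * -2) :: PRIM2(sub)])]]
10. [S=[clo(λx. 5, {w↦2}) :: 2] | E={w↦2} | C=[AP] | D=[([-3], ∅, [PRIM2(mul) :: (((λw. 0) -1) * -2) :: PRIM2(sub)])]]
11. [S=∅ | E={x↦2, w↦2} | C=[5] | D=[(∅, {w↦2}, ∅) :: ([-3], ∅, [PRIM2(mul) :: (((λw. 0) -1) * -2) :: PRIM2(sub)])]]
12. [S=[5] | E={x↦2, w↦2} | C=∅ | D=[(∅, {w↦2}, ∅) :: ([-3], ∅, [PRIM2(mul) :: (((λw. 0) -1) * -2) :: PRIM2(sub)])]]
13. [S=[5] | E={w↦2} | C=∅ | D=[([-3], ∅, [PRIM2(mul) :: (((λw. 0) -1) * -2) :: PRIM2(sub)])]]
14. [S=[5 :: -3] | E=∅ | C=[PRIM2(mul) :: (((λw. 0) -1) * -2) :: PRIM2(sub)] | D=∅]
15. [S=[-15] | E=∅ | C=[(((λw. 0) -1) * -2) :: PRIM2(sub)] | D=∅]
16. [S=[-15] | E=∅ | C=[((λw. 0) -1) :: -2 :: PRIM2(mul) :: PRIM2(sub)] | D=∅]
17. [S=[-15] | E=∅ | C=[-1 :: (λw. 0) :: AP :: -2 :: PRIM2(mul) :: PRIM2(sub)] | D=∅]
18. [S=[-1 :: -15] | E=∅ | C=[(λw. 0) :: AP :: -2 :: PRIM2(mul) :: PRIM2(sub)] | D=∅]
19. [S=[clo(λw. 0, ∅) :: -1 :: -15] | E=∅ | C=[AP :: -2 :: PRIM2(mul) :: PRIM2(sub)] | D=∅]
20. [S=∅ | E={w↦-1} | C=[0] | D=[([-15], ∅, [-2 :: PRIM2(mul) :: PRIM2(sub)])]]
21. [S=[0] | E={w↦-1} | C=∅ | D=[([-15], ∅, [-2 :: PRIM2(mul) :: PRIM2(sub)])]]
22. [S=[0 :: -15] | E=∅ | C=[-2 :: PRIM2(mul) :: PRIM2(sub)] | D=∅]
23. [S=[-2 :: 0 :: -15] | E=∅ | C=[PRIM2(mul) :: PRIM2(sub)] | D=∅]
24. [S=[0 :: -15] | E=∅ | C=[PRIM2(sub)] | D=∅]
25. [S=[-15] | E=∅ | C=∅ | D=∅]
→ final value -15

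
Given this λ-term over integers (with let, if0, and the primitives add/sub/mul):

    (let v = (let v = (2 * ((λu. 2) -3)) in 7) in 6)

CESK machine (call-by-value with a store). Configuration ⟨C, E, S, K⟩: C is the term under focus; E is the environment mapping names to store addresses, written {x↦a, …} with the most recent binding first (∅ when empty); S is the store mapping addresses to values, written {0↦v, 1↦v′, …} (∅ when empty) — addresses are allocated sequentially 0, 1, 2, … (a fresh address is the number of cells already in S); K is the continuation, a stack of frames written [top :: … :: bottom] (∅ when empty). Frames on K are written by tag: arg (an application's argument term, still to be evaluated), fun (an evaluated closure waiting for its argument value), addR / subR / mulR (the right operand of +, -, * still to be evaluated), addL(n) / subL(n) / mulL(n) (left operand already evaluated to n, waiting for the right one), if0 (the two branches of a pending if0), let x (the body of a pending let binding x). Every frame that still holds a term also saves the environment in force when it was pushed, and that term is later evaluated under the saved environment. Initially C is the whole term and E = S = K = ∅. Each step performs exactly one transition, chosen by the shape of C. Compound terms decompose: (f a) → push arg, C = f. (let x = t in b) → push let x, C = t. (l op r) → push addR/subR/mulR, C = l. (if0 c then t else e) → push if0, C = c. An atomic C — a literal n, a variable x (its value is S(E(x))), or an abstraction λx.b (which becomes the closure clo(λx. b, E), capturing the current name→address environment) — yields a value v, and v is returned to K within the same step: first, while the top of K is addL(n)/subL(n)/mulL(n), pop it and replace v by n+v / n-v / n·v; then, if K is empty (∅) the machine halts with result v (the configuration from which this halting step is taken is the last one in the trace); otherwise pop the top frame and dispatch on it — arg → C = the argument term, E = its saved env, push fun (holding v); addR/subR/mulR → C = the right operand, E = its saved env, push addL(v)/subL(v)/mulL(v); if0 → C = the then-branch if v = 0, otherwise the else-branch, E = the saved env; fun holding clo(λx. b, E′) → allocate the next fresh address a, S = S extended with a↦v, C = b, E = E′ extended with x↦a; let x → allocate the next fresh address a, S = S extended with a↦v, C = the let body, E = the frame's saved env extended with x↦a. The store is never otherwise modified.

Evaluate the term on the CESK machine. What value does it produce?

t=0: [C=(let v = (let v = (2 * ((λu. 2) -3)) in 7) in 6) | E=∅ | S=∅ | K=∅]
t=1: [C=(let v = (2 * ((λu. 2) -3)) in 7) | E=∅ | S=∅ | K=[let v]]
t=2: [C=(2 * ((λu. 2) -3)) | E=∅ | S=∅ | K=[let v :: let v]]
t=3: [C=2 | E=∅ | S=∅ | K=[mulR :: let v :: let v]]
t=4: [C=((λu. 2) -3) | E=∅ | S=∅ | K=[mulL(2) :: let v :: let v]]
t=5: [C=(λu. 2) | E=∅ | S=∅ | K=[arg :: mulL(2) :: let v :: let v]]
t=6: [C=-3 | E=∅ | S=∅ | K=[fun :: mulL(2) :: let v :: let v]]
t=7: [C=2 | E={u↦0} | S={0↦-3} | K=[mulL(2) :: let v :: let v]]
t=8: [C=7 | E={v↦1} | S={0↦-3, 1↦4} | K=[let v]]
t=9: [C=6 | E={v↦2} | S={0↦-3, 1↦4, 2↦7} | K=∅]
→ final value 6

Answer: 6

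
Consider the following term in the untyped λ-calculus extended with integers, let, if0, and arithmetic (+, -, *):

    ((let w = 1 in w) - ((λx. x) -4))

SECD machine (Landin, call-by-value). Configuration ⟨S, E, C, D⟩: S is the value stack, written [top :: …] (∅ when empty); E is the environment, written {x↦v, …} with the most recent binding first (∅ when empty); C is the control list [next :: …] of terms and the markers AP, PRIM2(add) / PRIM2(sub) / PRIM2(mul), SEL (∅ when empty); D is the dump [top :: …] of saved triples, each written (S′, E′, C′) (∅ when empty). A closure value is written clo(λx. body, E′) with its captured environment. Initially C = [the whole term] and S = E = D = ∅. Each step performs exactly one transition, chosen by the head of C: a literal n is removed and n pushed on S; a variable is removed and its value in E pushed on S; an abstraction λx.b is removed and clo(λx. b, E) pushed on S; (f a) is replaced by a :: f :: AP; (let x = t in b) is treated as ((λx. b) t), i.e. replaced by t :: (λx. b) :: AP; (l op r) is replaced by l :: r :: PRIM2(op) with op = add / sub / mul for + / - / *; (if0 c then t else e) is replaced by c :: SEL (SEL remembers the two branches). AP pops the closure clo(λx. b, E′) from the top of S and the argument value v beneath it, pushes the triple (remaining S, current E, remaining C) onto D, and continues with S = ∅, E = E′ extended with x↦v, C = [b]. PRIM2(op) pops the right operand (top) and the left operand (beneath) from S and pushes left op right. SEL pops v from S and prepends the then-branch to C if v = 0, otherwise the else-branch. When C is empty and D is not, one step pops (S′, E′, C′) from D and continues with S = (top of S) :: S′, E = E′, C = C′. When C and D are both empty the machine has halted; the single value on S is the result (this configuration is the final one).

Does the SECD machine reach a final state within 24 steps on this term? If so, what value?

step 0: [S=∅ | E=∅ | C=[((let w = 1 in w) - ((λx. x) -4))] | D=∅]
step 1: [S=∅ | E=∅ | C=[(let w = 1 in w) :: ((λx. x) -4) :: PRIM2(sub)] | D=∅]
step 2: [S=∅ | E=∅ | C=[1 :: (λw. w) :: AP :: ((λx. x) -4) :: PRIM2(sub)] | D=∅]
step 3: [S=[1] | E=∅ | C=[(λw. w) :: AP :: ((λx. x) -4) :: PRIM2(sub)] | D=∅]
step 4: [S=[clo(λw. w, ∅) :: 1] | E=∅ | C=[AP :: ((λx. x) -4) :: PRIM2(sub)] | D=∅]
step 5: [S=∅ | E={w↦1} | C=[w] | D=[(∅, ∅, [((λx. x) -4) :: PRIM2(sub)])]]
step 6: [S=[1] | E={w↦1} | C=∅ | D=[(∅, ∅, [((λx. x) -4) :: PRIM2(sub)])]]
step 7: [S=[1] | E=∅ | C=[((λx. x) -4) :: PRIM2(sub)] | D=∅]
step 8: [S=[1] | E=∅ | C=[-4 :: (λx. x) :: AP :: PRIM2(sub)] | D=∅]
step 9: [S=[-4 :: 1] | E=∅ | C=[(λx. x) :: AP :: PRIM2(sub)] | D=∅]
step 10: [S=[clo(λx. x, ∅) :: -4 :: 1] | E=∅ | C=[AP :: PRIM2(sub)] | D=∅]
step 11: [S=∅ | E={x↦-4} | C=[x] | D=[([1], ∅, [PRIM2(sub)])]]
step 12: [S=[-4] | E={x↦-4} | C=∅ | D=[([1], ∅, [PRIM2(sub)])]]
step 13: [S=[-4 :: 1] | E=∅ | C=[PRIM2(sub)] | D=∅]
step 14: [S=[5] | E=∅ | C=∅ | D=∅]
→ final value 5

Answer: 5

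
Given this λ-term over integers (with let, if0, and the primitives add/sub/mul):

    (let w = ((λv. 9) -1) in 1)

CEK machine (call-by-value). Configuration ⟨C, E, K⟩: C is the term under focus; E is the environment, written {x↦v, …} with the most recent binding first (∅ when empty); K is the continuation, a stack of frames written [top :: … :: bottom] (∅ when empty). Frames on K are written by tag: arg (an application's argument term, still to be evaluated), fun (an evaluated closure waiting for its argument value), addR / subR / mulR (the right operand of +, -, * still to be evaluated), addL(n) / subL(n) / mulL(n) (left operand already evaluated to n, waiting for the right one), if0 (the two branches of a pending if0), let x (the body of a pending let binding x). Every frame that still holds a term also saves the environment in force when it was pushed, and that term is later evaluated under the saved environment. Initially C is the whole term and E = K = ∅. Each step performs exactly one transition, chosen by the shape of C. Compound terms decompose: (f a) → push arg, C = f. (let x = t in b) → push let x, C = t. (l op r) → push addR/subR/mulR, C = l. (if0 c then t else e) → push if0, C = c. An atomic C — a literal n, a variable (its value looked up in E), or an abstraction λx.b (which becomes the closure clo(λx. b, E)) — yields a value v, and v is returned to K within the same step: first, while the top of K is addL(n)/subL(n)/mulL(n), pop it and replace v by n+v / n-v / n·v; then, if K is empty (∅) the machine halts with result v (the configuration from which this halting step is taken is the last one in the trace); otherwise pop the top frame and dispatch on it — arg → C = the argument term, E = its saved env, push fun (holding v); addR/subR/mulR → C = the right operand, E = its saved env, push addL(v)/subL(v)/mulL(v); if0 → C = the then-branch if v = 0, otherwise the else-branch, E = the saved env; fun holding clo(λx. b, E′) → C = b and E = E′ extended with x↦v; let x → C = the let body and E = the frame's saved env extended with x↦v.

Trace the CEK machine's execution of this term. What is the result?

0. [C=(let w = ((λv. 9) -1) in 1) | E=∅ | K=∅]
1. [C=((λv. 9) -1) | E=∅ | K=[let w]]
2. [C=(λv. 9) | E=∅ | K=[arg :: let w]]
3. [C=-1 | E=∅ | K=[fun :: let w]]
4. [C=9 | E={v↦-1} | K=[let w]]
5. [C=1 | E={w↦9} | K=∅]
→ final value 1

Answer: 1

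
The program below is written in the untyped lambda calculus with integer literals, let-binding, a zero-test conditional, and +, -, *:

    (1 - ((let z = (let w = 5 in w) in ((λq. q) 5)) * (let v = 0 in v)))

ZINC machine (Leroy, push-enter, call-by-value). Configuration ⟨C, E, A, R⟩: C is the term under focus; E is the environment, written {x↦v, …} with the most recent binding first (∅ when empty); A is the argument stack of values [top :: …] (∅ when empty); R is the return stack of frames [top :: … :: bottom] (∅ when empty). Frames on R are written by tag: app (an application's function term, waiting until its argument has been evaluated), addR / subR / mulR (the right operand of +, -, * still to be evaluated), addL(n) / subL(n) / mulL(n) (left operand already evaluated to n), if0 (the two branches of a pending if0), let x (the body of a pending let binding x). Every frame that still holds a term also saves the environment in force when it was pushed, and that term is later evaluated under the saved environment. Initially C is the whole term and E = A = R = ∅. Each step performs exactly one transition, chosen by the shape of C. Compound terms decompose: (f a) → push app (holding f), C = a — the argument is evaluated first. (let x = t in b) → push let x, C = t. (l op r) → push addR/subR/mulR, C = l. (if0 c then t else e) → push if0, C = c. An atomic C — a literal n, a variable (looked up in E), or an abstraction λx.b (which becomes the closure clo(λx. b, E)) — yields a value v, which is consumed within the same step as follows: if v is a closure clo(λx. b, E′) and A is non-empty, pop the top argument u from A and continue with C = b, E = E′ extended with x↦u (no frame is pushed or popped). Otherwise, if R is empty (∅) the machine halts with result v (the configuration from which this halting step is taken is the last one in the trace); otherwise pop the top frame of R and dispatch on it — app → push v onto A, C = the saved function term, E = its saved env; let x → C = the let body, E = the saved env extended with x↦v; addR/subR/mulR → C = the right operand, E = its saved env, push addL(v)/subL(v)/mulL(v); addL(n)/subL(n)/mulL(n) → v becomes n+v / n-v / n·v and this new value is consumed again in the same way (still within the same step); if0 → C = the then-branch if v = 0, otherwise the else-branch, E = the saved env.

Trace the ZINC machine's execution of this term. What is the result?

Answer: 1

Machine steps:
t=0: <C=(1 - ((let z = (let w = 5 in w) in ((λq. q) 5)) * (let v = 0 in v))), E=∅, A=∅, R=∅>
t=1: <C=1, E=∅, A=∅, R=[subR]>
t=2: <C=((let z = (let w = 5 in w) in ((λq. q) 5)) * (let v = 0 in v)), E=∅, A=∅, R=[subL(1)]>
t=3: <C=(let z = (let w = 5 in w) in ((λq. q) 5)), E=∅, A=∅, R=[mulR :: subL(1)]>
t=4: <C=(let w = 5 in w), E=∅, A=∅, R=[let z :: mulR :: subL(1)]>
t=5: <C=5, E=∅, A=∅, R=[let w :: let z :: mulR :: subL(1)]>
t=6: <C=w, E={w↦5}, A=∅, R=[let z :: mulR :: subL(1)]>
t=7: <C=((λq. q) 5), E={z↦5}, A=∅, R=[mulR :: subL(1)]>
t=8: <C=5, E={z↦5}, A=∅, R=[app :: mulR :: subL(1)]>
t=9: <C=(λq. q), E={z↦5}, A=[5], R=[mulR :: subL(1)]>
t=10: <C=q, E={q↦5, z↦5}, A=∅, R=[mulR :: subL(1)]>
t=11: <C=(let v = 0 in v), E=∅, A=∅, R=[mulL(5) :: subL(1)]>
t=12: <C=0, E=∅, A=∅, R=[let v :: mulL(5) :: subL(1)]>
t=13: <C=v, E={v↦0}, A=∅, R=[mulL(5) :: subL(1)]>
→ final value 1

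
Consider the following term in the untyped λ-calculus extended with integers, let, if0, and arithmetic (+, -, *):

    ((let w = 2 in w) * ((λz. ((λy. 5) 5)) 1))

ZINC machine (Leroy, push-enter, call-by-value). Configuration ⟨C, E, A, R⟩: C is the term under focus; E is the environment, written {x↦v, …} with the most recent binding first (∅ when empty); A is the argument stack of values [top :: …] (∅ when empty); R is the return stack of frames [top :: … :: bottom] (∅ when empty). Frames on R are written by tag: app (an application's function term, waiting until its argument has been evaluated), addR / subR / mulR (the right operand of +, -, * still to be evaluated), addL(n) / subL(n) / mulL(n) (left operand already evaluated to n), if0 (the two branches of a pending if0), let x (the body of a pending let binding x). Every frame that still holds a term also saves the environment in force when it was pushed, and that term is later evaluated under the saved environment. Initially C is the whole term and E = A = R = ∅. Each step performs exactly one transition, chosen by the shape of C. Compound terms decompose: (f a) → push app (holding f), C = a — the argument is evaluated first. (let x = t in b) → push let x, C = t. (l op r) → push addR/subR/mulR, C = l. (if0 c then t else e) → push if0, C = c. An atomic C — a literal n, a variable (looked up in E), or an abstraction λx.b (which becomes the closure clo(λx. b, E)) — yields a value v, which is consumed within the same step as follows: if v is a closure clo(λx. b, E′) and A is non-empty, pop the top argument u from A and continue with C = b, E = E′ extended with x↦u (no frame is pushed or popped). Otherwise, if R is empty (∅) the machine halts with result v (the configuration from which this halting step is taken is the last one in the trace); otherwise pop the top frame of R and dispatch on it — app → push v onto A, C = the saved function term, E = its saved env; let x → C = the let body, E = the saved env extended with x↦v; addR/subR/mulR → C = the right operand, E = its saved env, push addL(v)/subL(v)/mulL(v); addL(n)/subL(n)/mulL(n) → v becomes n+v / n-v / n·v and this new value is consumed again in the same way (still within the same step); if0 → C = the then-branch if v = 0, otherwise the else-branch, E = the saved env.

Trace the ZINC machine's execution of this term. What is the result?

[0] [C=((let w = 2 in w) * ((λz. ((λy. 5) 5)) 1)) | E=∅ | A=∅ | R=∅]
[1] [C=(let w = 2 in w) | E=∅ | A=∅ | R=[mulR]]
[2] [C=2 | E=∅ | A=∅ | R=[let w :: mulR]]
[3] [C=w | E={w↦2} | A=∅ | R=[mulR]]
[4] [C=((λz. ((λy. 5) 5)) 1) | E=∅ | A=∅ | R=[mulL(2)]]
[5] [C=1 | E=∅ | A=∅ | R=[app :: mulL(2)]]
[6] [C=(λz. ((λy. 5) 5)) | E=∅ | A=[1] | R=[mulL(2)]]
[7] [C=((λy. 5) 5) | E={z↦1} | A=∅ | R=[mulL(2)]]
[8] [C=5 | E={z↦1} | A=∅ | R=[app :: mulL(2)]]
[9] [C=(λy. 5) | E={z↦1} | A=[5] | R=[mulL(2)]]
[10] [C=5 | E={y↦5, z↦1} | A=∅ | R=[mulL(2)]]
→ final value 10

Answer: 10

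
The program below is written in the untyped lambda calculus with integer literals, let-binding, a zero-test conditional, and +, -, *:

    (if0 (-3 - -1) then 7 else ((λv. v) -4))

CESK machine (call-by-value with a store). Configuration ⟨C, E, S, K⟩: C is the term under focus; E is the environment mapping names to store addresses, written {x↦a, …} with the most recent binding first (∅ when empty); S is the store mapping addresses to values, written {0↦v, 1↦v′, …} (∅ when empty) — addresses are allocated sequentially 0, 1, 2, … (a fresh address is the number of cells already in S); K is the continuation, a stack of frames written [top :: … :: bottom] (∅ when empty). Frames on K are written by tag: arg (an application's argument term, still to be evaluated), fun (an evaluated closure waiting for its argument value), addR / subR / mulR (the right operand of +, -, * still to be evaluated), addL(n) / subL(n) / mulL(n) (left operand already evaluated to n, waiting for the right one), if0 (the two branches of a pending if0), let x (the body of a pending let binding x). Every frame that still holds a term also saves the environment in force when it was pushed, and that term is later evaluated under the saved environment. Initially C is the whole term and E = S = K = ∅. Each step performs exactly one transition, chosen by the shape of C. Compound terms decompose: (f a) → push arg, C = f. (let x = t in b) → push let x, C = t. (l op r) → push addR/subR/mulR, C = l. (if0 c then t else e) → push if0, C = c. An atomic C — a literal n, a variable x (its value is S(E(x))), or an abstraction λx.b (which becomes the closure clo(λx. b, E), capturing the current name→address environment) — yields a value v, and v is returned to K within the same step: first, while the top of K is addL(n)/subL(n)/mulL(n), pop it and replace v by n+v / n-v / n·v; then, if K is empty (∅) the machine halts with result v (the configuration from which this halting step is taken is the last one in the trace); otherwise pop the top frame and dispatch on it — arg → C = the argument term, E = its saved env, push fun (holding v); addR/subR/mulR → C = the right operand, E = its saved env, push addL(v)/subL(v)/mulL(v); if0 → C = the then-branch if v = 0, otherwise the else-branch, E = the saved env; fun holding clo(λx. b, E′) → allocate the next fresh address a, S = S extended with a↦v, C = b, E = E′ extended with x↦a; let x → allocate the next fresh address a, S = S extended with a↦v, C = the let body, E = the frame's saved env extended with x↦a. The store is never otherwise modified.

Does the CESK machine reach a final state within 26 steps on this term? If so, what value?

step 0: ⟨C=(if0 (-3 - -1) then 7 else ((λv. v) -4)); E=∅; S=∅; K=∅⟩
step 1: ⟨C=(-3 - -1); E=∅; S=∅; K=[if0]⟩
step 2: ⟨C=-3; E=∅; S=∅; K=[subR :: if0]⟩
step 3: ⟨C=-1; E=∅; S=∅; K=[subL(-3) :: if0]⟩
step 4: ⟨C=((λv. v) -4); E=∅; S=∅; K=∅⟩
step 5: ⟨C=(λv. v); E=∅; S=∅; K=[arg]⟩
step 6: ⟨C=-4; E=∅; S=∅; K=[fun]⟩
step 7: ⟨C=v; E={v↦0}; S={0↦-4}; K=∅⟩
→ final value -4

Answer: -4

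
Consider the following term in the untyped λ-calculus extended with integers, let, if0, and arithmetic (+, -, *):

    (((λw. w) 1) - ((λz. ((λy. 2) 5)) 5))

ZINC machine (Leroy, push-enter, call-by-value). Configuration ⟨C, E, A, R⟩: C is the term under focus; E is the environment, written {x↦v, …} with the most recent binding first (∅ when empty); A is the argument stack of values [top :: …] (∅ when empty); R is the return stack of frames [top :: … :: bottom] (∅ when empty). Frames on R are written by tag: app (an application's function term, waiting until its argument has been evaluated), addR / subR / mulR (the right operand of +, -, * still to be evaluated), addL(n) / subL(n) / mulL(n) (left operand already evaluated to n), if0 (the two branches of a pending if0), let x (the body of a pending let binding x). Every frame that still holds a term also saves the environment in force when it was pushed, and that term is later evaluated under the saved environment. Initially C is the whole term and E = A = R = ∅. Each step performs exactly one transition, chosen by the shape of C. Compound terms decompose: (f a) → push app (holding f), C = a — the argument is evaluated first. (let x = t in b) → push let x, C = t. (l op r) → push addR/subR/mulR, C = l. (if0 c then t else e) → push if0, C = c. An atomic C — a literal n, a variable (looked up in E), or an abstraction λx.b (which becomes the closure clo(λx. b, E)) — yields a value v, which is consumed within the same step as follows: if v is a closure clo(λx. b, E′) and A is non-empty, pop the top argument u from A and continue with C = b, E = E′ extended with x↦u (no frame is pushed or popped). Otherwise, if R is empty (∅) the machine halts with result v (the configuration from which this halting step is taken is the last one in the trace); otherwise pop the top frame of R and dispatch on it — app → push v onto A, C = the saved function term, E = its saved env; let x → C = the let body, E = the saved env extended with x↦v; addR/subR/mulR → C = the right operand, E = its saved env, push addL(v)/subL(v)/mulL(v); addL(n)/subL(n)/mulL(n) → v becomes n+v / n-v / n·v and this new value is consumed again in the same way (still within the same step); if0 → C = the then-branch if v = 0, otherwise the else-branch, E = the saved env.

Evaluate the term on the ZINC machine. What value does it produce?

step 0: <C=(((λw. w) 1) - ((λz. ((λy. 2) 5)) 5)), E=∅, A=∅, R=∅>
step 1: <C=((λw. w) 1), E=∅, A=∅, R=[subR]>
step 2: <C=1, E=∅, A=∅, R=[app :: subR]>
step 3: <C=(λw. w), E=∅, A=[1], R=[subR]>
step 4: <C=w, E={w↦1}, A=∅, R=[subR]>
step 5: <C=((λz. ((λy. 2) 5)) 5), E=∅, A=∅, R=[subL(1)]>
step 6: <C=5, E=∅, A=∅, R=[app :: subL(1)]>
step 7: <C=(λz. ((λy. 2) 5)), E=∅, A=[5], R=[subL(1)]>
step 8: <C=((λy. 2) 5), E={z↦5}, A=∅, R=[subL(1)]>
step 9: <C=5, E={z↦5}, A=∅, R=[app :: subL(1)]>
step 10: <C=(λy. 2), E={z↦5}, A=[5], R=[subL(1)]>
step 11: <C=2, E={y↦5, z↦5}, A=∅, R=[subL(1)]>
→ final value -1

Answer: -1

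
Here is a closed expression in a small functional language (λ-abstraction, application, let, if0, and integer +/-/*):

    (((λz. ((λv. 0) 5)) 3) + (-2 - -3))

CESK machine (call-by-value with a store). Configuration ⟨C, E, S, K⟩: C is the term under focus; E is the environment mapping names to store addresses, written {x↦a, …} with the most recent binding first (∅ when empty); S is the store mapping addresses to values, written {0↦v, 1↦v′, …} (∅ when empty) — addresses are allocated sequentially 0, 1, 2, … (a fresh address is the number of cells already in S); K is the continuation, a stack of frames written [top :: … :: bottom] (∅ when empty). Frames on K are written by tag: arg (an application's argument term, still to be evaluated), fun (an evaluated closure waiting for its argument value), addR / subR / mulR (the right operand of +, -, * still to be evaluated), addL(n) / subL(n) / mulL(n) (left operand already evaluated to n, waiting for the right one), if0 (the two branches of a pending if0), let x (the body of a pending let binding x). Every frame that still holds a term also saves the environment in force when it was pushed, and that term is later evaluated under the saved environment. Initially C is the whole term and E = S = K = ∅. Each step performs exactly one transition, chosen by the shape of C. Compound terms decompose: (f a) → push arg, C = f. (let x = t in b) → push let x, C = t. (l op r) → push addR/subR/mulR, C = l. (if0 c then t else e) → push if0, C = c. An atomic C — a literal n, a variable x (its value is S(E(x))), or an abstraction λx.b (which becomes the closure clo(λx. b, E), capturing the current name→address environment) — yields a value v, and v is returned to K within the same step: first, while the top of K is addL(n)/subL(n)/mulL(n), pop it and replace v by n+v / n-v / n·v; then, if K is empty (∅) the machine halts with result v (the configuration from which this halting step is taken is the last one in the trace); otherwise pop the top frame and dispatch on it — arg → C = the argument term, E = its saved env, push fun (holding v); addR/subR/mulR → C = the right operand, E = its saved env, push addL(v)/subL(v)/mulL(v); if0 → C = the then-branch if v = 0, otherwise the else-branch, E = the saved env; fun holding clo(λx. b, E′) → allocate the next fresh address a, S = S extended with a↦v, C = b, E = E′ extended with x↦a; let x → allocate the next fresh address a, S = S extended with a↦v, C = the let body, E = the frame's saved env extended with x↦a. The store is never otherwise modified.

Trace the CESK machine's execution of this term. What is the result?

[0] [C=(((λz. ((λv. 0) 5)) 3) + (-2 - -3)) | E=∅ | S=∅ | K=∅]
[1] [C=((λz. ((λv. 0) 5)) 3) | E=∅ | S=∅ | K=[addR]]
[2] [C=(λz. ((λv. 0) 5)) | E=∅ | S=∅ | K=[arg :: addR]]
[3] [C=3 | E=∅ | S=∅ | K=[fun :: addR]]
[4] [C=((λv. 0) 5) | E={z↦0} | S={0↦3} | K=[addR]]
[5] [C=(λv. 0) | E={z↦0} | S={0↦3} | K=[arg :: addR]]
[6] [C=5 | E={z↦0} | S={0↦3} | K=[fun :: addR]]
[7] [C=0 | E={v↦1, z↦0} | S={0↦3, 1↦5} | K=[addR]]
[8] [C=(-2 - -3) | E=∅ | S={0↦3, 1↦5} | K=[addL(0)]]
[9] [C=-2 | E=∅ | S={0↦3, 1↦5} | K=[subR :: addL(0)]]
[10] [C=-3 | E=∅ | S={0↦3, 1↦5} | K=[subL(-2) :: addL(0)]]
→ final value 1

Answer: 1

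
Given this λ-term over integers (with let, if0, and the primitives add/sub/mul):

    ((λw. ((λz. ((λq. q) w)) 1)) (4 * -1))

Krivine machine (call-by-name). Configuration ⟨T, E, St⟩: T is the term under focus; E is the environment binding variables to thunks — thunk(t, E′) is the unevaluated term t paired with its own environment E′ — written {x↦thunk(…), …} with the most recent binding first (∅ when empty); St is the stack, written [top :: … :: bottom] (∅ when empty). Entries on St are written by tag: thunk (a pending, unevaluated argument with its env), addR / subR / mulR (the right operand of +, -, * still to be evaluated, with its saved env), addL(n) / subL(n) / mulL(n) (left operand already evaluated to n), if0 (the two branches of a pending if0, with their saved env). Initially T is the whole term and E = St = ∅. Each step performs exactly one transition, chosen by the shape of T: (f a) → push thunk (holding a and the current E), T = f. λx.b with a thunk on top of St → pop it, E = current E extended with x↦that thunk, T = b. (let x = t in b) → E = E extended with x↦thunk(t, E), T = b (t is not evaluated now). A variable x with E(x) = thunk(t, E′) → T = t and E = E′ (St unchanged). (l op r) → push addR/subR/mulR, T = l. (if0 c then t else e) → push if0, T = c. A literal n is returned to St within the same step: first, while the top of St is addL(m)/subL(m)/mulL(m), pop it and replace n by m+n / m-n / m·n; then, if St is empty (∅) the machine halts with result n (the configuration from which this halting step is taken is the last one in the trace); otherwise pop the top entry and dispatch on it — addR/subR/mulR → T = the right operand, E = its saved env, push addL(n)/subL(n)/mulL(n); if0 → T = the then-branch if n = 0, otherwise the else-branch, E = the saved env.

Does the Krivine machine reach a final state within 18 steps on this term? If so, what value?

0. <T=((λw. ((λz. ((λq. q) w)) 1)) (4 * -1)), E=∅, St=∅>
1. <T=(λw. ((λz. ((λq. q) w)) 1)), E=∅, St=[thunk]>
2. <T=((λz. ((λq. q) w)) 1), E={w↦thunk((4 * -1), ∅)}, St=∅>
3. <T=(λz. ((λq. q) w)), E={w↦thunk((4 * -1), ∅)}, St=[thunk]>
4. <T=((λq. q) w), E={z↦thunk(1, {w↦thunk((4 * -1), ∅)}), w↦thunk((4 * -1), ∅)}, St=∅>
5. <T=(λq. q), E={z↦thunk(1, {w↦thunk((4 * -1), ∅)}), w↦thunk((4 * -1), ∅)}, St=[thunk]>
6. <T=q, E={q↦thunk(w, {z↦thunk(1, {w↦thunk((4 * -1), ∅)}), w↦thunk((4 * -1), ∅)}), z↦thunk(1, {w↦thunk((4 * -1), ∅)}), w↦thunk((4 * -1), ∅)}, St=∅>
7. <T=w, E={z↦thunk(1, {w↦thunk((4 * -1), ∅)}), w↦thunk((4 * -1), ∅)}, St=∅>
8. <T=(4 * -1), E=∅, St=∅>
9. <T=4, E=∅, St=[mulR]>
10. <T=-1, E=∅, St=[mulL(4)]>
→ final value -4

Answer: -4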